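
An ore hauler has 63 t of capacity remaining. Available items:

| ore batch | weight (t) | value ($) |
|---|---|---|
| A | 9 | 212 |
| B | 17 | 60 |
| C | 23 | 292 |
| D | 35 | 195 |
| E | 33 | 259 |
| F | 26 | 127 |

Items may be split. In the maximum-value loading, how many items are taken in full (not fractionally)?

2

Greedy by value/weight ratio, highest first.
Ratios (sorted): A 23.56, C 12.70, E 7.85, D 5.57, F 4.88, B 3.53
take A (9 @ 212); take C (23 @ 292); take 31/33 of E → 243.30. Capacity used 63/63.
2 item(s) taken whole; one partial (take 31/33 of E).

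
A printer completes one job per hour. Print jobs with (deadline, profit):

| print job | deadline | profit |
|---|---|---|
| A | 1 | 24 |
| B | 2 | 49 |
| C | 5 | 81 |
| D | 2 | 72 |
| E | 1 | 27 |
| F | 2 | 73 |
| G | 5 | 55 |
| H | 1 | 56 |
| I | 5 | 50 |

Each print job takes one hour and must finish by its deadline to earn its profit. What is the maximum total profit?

By profit: C(d5,81), F(d2,73), D(d2,72), H(d1,56), G(d5,55), I(d5,50), B(d2,49), E(d1,27), A(d1,24)
C→slot 5; F→slot 2; D→slot 1; H skipped; G→slot 4; I→slot 3; B skipped; E skipped; A skipped.
Profit = 72 + 73 + 50 + 55 + 81 = 331

331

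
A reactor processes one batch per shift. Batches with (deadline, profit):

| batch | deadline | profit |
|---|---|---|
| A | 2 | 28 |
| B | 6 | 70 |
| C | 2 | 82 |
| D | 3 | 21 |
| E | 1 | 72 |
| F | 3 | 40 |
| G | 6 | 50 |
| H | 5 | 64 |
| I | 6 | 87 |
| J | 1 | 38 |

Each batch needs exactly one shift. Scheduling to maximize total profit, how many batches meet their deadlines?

6

By profit: I(d6,87), C(d2,82), E(d1,72), B(d6,70), H(d5,64), G(d6,50), F(d3,40), J(d1,38), A(d2,28), D(d3,21)
I→slot 6; C→slot 2; E→slot 1; B→slot 5; H→slot 4; G→slot 3; F skipped; J skipped; A skipped; D skipped.
6 of 10 scheduled.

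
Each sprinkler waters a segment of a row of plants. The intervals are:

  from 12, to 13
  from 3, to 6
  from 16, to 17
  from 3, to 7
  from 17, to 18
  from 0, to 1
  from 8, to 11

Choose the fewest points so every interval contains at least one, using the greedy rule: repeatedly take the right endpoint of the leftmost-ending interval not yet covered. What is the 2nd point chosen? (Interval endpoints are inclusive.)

By right end: [0,1]  [3,6]  [3,7]  [8,11]  [12,13]  [16,17]  [17,18]
[0,1] uncovered → point at 1; [3,6] uncovered → point at 6; [8,11] uncovered → point at 11; [12,13] uncovered → point at 13; [16,17] uncovered → point at 17.
Points: 1, 6, 11, 13, 17 (5 total).

6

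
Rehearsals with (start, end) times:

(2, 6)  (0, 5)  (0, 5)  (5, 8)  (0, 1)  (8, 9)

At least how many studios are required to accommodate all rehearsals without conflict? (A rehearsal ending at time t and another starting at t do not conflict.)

Count concurrent intervals with a sweep; the peak is the room count.
starts: [0, 0, 0, 2, 5, 8]
ends:   [1, 5, 5, 6, 8, 9]
s0→1 s0→2 s0→3  — peak 3.

3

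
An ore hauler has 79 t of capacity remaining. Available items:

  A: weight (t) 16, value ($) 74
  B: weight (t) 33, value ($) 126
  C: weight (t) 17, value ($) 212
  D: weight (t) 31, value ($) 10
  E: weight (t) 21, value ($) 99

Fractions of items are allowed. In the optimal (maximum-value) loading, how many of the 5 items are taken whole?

3

Ratios (sorted): C 12.47, E 4.71, A 4.62, B 3.82, D 0.32
take C (17 @ 212); take E (21 @ 99); take A (16 @ 74); take 25/33 of B → 95.45. Capacity used 79/79.
3 item(s) taken whole; one partial (take 25/33 of B).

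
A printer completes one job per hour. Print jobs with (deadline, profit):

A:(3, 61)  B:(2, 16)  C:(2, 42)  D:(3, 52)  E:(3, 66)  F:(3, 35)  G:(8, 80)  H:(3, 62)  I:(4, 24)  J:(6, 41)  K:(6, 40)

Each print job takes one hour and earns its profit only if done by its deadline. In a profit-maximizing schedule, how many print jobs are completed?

7

Sort by profit descending; place each in the latest free slot ≤ its deadline.
Profit order: G=80 E=66 H=62 A=61 D=52 C=42 J=41 K=40 F=35 I=24 B=16
Assign: G→slot 8, E→slot 3, H→slot 2, A→slot 1, D skipped, C skipped, J→slot 6, K→slot 5, F skipped, I→slot 4, B skipped.
Slots: [1:A] [2:H] [3:E] [4:I] [5:K] [6:J] [8:G]
7 of 11 scheduled.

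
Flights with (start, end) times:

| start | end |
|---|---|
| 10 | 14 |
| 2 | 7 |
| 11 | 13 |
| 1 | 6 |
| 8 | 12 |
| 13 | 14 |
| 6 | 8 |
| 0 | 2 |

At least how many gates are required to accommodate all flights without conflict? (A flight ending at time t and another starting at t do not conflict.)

3

The answer is the maximum number of intervals overlapping at any instant.
Events (time:±→running): 0:+→1 1:+→2 2:-→1 2:+→2 6:-→1 6:+→2 7:-→1 8:-→0 8:+→1 10:+→2 11:+→3 … peak 3.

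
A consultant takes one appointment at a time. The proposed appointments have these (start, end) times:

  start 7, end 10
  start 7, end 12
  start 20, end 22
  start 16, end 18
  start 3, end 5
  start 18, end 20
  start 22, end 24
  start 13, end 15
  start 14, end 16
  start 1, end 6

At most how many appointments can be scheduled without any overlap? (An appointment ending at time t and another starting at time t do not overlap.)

7

Order by finish time; keep every interval that doesn't clash with the previous kept one.
Sorted by end: (3,5)  (1,6)  (7,10)  (7,12)  (13,15)  (14,16)  (16,18)  (18,20)  (20,22)  (22,24)
take (3,5); skip (1,6); take (7,10); skip (7,12); take (13,15); skip (14,16); take (16,18); take (18,20); take (20,22); take (22,24).
Selected 7 appointments.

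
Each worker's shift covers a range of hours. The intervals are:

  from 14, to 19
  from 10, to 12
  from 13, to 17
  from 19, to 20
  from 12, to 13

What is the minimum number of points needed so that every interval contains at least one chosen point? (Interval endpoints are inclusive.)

3

By right end: [10,12]  [12,13]  [13,17]  [14,19]  [19,20]
[10,12] uncovered → point at 12; [13,17] uncovered → point at 17; [19,20] uncovered → point at 20.
Points: 12, 17, 20 (3 total).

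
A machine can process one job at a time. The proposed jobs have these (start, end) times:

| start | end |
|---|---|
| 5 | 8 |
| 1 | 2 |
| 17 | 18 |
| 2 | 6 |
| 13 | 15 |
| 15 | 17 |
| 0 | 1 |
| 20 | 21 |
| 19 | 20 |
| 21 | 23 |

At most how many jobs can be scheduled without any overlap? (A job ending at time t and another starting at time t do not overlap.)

9

By end time: (0,1), (1,2), (2,6), (5,8), (13,15), (15,17), (17,18), (19,20), (20,21), (21,23).
Pick (0,1); next start ≥ 1 → (1,2); next start ≥ 2 → (2,6); next start ≥ 6 → (13,15); next start ≥ 15 → (15,17); next start ≥ 17 → (17,18); next start ≥ 18 → (19,20); next start ≥ 20 → (20,21); next start ≥ 21 → (21,23).
Selected 9 jobs.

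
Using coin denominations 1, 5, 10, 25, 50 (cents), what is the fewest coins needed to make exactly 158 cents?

7

158 − 3×50→8 − 1×5→3 − 3×1→0
Total coins = 3 + 1 + 3 = 7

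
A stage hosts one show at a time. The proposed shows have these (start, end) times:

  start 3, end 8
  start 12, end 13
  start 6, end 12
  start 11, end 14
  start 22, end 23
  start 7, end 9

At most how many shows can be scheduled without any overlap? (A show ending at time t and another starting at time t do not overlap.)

Greedy by earliest finish: after sorting by end time, pick each interval compatible with the last pick.
By end time: (3,8), (7,9), (6,12), (12,13), (11,14), (22,23).
Pick (3,8); next start ≥ 8 → (12,13); next start ≥ 13 → (22,23).
Selected 3 shows.

3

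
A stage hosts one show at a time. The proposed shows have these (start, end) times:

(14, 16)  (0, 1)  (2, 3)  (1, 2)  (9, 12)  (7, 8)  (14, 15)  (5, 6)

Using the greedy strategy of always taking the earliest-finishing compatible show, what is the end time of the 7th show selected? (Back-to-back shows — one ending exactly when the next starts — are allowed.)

15

By end time: (0,1), (1,2), (2,3), (5,6), (7,8), (9,12), (14,15), (14,16).
Pick (0,1); next start ≥ 1 → (1,2); next start ≥ 2 → (2,3); next start ≥ 3 → (5,6); next start ≥ 6 → (7,8); next start ≥ 8 → (9,12); next start ≥ 12 → (14,15).
Selected: (0,1) (1,2) (2,3) (5,6) (7,8) (9,12) (14,15)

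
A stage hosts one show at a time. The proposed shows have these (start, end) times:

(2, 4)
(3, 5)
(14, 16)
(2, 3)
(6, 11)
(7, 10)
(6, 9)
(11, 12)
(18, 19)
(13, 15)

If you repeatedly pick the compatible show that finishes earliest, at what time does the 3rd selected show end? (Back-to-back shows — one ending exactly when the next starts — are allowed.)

9

Sort by end time and greedily take each interval whose start is ≥ the last chosen end.
Sorted by end: (2,3)  (2,4)  (3,5)  (6,9)  (7,10)  (6,11)  (11,12)  (13,15)  (14,16)  (18,19)
take (2,3); skip (2,4); take (3,5); take (6,9); skip (6,11); take (11,12); take (13,15); skip (14,16); take (18,19).
Selected: (2,3) (3,5) (6,9) (11,12) (13,15) (18,19)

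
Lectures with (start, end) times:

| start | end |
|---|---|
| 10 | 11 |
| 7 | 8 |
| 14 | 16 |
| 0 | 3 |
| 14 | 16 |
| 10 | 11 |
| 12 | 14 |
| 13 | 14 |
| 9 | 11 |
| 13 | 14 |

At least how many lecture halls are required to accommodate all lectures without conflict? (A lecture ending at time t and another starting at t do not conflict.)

3

Events (time:±→running): 0:+→1 3:-→0 7:+→1 8:-→0 9:+→1 10:+→2 10:+→3 … peak 3.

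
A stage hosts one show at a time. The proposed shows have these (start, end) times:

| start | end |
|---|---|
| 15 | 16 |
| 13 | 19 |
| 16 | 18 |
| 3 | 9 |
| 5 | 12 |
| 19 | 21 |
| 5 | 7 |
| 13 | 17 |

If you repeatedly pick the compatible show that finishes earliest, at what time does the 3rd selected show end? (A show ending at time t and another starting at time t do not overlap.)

18

By end time: (5,7), (3,9), (5,12), (15,16), (13,17), (16,18), (13,19), (19,21).
Pick (5,7); next start ≥ 7 → (15,16); next start ≥ 16 → (16,18); next start ≥ 18 → (19,21).
Selected: (5,7) (15,16) (16,18) (19,21)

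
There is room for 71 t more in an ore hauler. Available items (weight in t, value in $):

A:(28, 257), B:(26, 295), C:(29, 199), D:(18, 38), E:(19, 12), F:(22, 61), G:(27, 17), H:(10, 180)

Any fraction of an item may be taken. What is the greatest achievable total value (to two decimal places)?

Order: H (180/10=18.00) > B (295/26=11.35) > A (257/28=9.18) > C (199/29=6.86) > F (61/22=2.77) > D (38/18=2.11) > E (12/19=0.63) > G (17/27=0.63)
Fill: take H (10 @ 180) → take B (26 @ 295) → take A (28 @ 257) → take 7/29 of C → 48.03; 71/71 used.
Total value = 780.03

780.03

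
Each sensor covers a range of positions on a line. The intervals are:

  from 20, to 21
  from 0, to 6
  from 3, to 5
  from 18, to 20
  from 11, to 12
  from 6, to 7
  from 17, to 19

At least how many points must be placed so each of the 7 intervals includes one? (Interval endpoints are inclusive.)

Process intervals by earliest right end; each time one isn't hit yet, stab at its right endpoint.
Sorted: [3,5] [0,6] [6,7] [11,12] [17,19] [18,20] [20,21]
{[3,5],[0,6]} hit by 5; {[6,7]} hit by 7; {[11,12]} hit by 12; {[17,19],[18,20]} hit by 19; {[20,21]} hit by 21.
Points: 5, 7, 12, 19, 21 (5 total).

5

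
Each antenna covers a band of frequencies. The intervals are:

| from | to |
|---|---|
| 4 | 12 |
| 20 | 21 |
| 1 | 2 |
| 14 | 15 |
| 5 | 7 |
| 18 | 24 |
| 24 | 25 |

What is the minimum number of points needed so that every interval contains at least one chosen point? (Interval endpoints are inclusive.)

Sorted: [1,2] [5,7] [4,12] [14,15] [20,21] [18,24] [24,25]
{[1,2]} hit by 2; {[5,7],[4,12]} hit by 7; {[14,15]} hit by 15; {[20,21],[18,24]} hit by 21; {[24,25]} hit by 25.
Points: 2, 7, 15, 21, 25 (5 total).

5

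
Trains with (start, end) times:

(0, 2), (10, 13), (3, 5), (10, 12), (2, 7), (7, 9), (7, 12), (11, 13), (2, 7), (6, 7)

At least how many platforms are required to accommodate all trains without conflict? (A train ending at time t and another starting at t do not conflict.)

4

Count concurrent intervals with a sweep; the peak is the room count.
Events (time:±→running): 0:+→1 2:-→0 2:+→1 2:+→2 3:+→3 5:-→2 6:+→3 7:-→2 7:-→1 7:-→0 7:+→1 7:+→2 9:-→1 10:+→2 10:+→3 11:+→4 … peak 4.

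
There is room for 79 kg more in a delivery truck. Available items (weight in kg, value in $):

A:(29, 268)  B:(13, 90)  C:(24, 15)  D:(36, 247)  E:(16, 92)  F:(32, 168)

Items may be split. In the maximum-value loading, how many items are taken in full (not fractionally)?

Greedy by value/weight ratio, highest first.
Order: A (268/29=9.24) > B (90/13=6.92) > D (247/36=6.86) > E (92/16=5.75) > F (168/32=5.25) > C (15/24=0.62)
Fill: take A (29 @ 268) → take B (13 @ 90) → take D (36 @ 247) → take 1/16 of E → 5.75; 79/79 used.
3 item(s) taken whole; one partial (take 1/16 of E).

3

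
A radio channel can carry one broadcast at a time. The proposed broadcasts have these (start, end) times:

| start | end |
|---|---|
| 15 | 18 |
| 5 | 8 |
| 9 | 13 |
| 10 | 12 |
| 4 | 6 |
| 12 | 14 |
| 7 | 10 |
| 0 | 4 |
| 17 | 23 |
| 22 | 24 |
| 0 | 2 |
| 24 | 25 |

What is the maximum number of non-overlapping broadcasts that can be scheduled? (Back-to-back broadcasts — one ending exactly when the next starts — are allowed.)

8

Order by finish time; keep every interval that doesn't clash with the previous kept one.
Sorted by end: (0,2)  (0,4)  (4,6)  (5,8)  (7,10)  (10,12)  (9,13)  (12,14)  (15,18)  (17,23)  (22,24)  (24,25)
take (0,2); take (4,6); take (7,10); take (10,12); take (12,14); take (15,18); take (22,24); take (24,25).
Selected 8 broadcasts.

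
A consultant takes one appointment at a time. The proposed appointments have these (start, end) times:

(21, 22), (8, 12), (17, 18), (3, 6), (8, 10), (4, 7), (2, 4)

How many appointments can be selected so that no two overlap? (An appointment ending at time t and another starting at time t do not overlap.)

Greedy by earliest finish: after sorting by end time, pick each interval compatible with the last pick.
Sorted by end: (2,4)  (3,6)  (4,7)  (8,10)  (8,12)  (17,18)  (21,22)
take (2,4); skip (3,6); take (4,7); take (8,10); take (17,18); take (21,22).
Selected 5 appointments.

5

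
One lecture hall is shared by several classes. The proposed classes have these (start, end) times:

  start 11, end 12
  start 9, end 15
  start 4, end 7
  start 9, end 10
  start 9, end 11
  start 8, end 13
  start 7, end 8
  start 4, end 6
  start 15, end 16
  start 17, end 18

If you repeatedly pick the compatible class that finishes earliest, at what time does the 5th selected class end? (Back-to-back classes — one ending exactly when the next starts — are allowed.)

16

Sort by end time and greedily take each interval whose start is ≥ the last chosen end.
By end time: (4,6), (4,7), (7,8), (9,10), (9,11), (11,12), (8,13), (9,15), (15,16), (17,18).
Pick (4,6); next start ≥ 6 → (7,8); next start ≥ 8 → (9,10); next start ≥ 10 → (11,12); next start ≥ 12 → (15,16); next start ≥ 16 → (17,18).
Selected: (4,6) (7,8) (9,10) (11,12) (15,16) (17,18)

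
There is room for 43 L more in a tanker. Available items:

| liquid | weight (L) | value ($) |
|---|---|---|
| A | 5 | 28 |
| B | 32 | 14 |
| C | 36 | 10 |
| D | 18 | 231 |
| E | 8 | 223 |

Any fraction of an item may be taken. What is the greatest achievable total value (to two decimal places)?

487.25

Sort by value per unit weight and fill in that order.
Ratios (sorted): E 27.88, D 12.83, A 5.60, B 0.44, C 0.28
take E (8 @ 223); take D (18 @ 231); take A (5 @ 28); take 12/32 of B → 5.25. Capacity used 43/43.
Total value = 487.25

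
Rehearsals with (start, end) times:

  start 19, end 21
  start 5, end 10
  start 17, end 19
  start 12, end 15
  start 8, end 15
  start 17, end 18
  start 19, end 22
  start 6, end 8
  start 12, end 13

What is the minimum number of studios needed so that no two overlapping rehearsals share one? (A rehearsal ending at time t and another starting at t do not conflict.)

starts: [5, 6, 8, 12, 12, 17, 17, 19, 19]
ends:   [8, 10, 13, 15, 15, 18, 19, 21, 22]
s5→1 s6→2 e8→1 s8→2 e10→1 s12→2 s12→3  — peak 3.

3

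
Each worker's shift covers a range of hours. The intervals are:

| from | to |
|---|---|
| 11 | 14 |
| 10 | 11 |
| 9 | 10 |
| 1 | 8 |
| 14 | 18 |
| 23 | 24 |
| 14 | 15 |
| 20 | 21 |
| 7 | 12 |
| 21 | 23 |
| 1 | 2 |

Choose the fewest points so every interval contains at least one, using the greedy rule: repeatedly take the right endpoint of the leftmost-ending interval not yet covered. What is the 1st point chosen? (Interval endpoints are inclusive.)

2

Process intervals by earliest right end; each time one isn't hit yet, stab at its right endpoint.
By right end: [1,2]  [1,8]  [9,10]  [10,11]  [7,12]  [11,14]  [14,15]  [14,18]  [20,21]  [21,23]  [23,24]
[1,2] uncovered → point at 2; [9,10] uncovered → point at 10; [11,14] uncovered → point at 14; [20,21] uncovered → point at 21; [23,24] uncovered → point at 24.
Points: 2, 10, 14, 21, 24 (5 total).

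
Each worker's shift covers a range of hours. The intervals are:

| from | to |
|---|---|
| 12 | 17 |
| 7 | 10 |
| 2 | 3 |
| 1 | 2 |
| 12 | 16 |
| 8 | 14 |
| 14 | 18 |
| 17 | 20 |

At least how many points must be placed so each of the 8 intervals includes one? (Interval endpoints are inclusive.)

4

By right end: [1,2]  [2,3]  [7,10]  [8,14]  [12,16]  [12,17]  [14,18]  [17,20]
[1,2] uncovered → point at 2; [7,10] uncovered → point at 10; [12,16] uncovered → point at 16; [17,20] uncovered → point at 20.
Points: 2, 10, 16, 20 (4 total).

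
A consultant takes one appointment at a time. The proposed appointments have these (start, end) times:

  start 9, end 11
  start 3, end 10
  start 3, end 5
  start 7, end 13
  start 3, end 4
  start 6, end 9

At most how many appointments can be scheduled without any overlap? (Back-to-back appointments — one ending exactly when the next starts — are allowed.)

Sorted by end: (3,4)  (3,5)  (6,9)  (3,10)  (9,11)  (7,13)
take (3,4); take (6,9); take (9,11).
Selected 3 appointments.

3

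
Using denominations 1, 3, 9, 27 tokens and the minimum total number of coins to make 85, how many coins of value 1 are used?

1

Use the largest denomination that fits, subtract, and repeat.
85 = 3×27 + 1×3 + 1×1
Count of 1: 1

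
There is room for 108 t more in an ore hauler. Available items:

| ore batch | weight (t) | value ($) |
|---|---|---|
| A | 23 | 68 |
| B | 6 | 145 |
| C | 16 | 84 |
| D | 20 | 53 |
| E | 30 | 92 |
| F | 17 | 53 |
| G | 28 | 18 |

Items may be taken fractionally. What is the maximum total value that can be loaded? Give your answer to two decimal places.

484.40

Greedy by value/weight ratio, highest first.
Order: B (145/6=24.17) > C (84/16=5.25) > F (53/17=3.12) > E (92/30=3.07) > A (68/23=2.96) > D (53/20=2.65) > G (18/28=0.64)
Fill: take B (6 @ 145) → take C (16 @ 84) → take F (17 @ 53) → take E (30 @ 92) → take A (23 @ 68) → take 16/20 of D → 42.40; 108/108 used.
Total value = 484.40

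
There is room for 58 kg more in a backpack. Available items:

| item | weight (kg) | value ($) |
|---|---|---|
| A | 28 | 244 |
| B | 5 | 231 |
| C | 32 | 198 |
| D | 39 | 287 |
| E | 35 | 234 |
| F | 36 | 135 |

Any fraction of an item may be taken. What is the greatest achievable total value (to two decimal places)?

Sort by value per unit weight and fill in that order.
Order: B (231/5=46.20) > A (244/28=8.71) > D (287/39=7.36) > E (234/35=6.69) > C (198/32=6.19) > F (135/36=3.75)
Fill: take B (5 @ 231) → take A (28 @ 244) → take 25/39 of D → 183.97; 58/58 used.
Total value = 658.97

658.97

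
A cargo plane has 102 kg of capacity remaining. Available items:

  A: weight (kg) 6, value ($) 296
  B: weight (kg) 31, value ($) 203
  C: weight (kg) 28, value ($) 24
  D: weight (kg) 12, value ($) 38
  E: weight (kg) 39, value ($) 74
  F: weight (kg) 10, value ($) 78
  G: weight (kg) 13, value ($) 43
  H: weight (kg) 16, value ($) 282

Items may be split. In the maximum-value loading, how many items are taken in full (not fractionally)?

Sort by value per unit weight and fill in that order.
Ratios (sorted): A 49.33, H 17.62, F 7.80, B 6.55, G 3.31, D 3.17, E 1.90, C 0.86
take A (6 @ 296); take H (16 @ 282); take F (10 @ 78); take B (31 @ 203); take G (13 @ 43); take D (12 @ 38); take 14/39 of E → 26.56. Capacity used 102/102.
6 item(s) taken whole; one partial (take 14/39 of E).

6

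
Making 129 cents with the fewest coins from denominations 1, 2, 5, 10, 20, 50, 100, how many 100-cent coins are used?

Greedy: take as many of the largest coin as possible, then repeat with the remainder.
129 − 1×100→29 − 1×20→9 − 1×5→4 − 2×2→0
Count of 100: 1

1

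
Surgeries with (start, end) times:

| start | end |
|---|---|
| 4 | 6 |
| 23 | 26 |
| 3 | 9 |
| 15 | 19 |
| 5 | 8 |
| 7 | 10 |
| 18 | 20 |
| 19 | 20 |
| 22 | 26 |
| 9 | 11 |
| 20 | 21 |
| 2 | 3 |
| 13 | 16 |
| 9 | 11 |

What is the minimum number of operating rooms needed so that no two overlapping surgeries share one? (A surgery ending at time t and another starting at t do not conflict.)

Events (time:±→running): 2:+→1 3:-→0 3:+→1 4:+→2 5:+→3 … peak 3.

3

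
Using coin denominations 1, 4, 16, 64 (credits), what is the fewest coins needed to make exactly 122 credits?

122 = 1×64 + 3×16 + 2×4 + 2×1
Total coins = 1 + 3 + 2 + 2 = 8

8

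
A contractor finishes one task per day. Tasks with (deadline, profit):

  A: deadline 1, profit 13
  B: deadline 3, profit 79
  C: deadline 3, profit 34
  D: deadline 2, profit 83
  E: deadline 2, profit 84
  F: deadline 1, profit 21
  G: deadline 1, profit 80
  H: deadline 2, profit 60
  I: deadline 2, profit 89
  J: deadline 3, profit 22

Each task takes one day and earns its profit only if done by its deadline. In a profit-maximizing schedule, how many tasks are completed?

3

Sort by profit descending; place each in the latest free slot ≤ its deadline.
Profit order: I=89 E=84 D=83 G=80 B=79 H=60 C=34 J=22 F=21 A=13
Assign: I→slot 2, E→slot 1, D skipped, G skipped, B→slot 3, H skipped, C skipped, J skipped, F skipped, A skipped.
Slots: [1:E] [2:I] [3:B]
3 of 10 scheduled.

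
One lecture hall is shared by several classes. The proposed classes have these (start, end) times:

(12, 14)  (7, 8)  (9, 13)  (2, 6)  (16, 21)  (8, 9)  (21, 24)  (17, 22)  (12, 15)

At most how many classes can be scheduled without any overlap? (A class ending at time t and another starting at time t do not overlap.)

6

Order by finish time; keep every interval that doesn't clash with the previous kept one.
By end time: (2,6), (7,8), (8,9), (9,13), (12,14), (12,15), (16,21), (17,22), (21,24).
Pick (2,6); next start ≥ 6 → (7,8); next start ≥ 8 → (8,9); next start ≥ 9 → (9,13); next start ≥ 13 → (16,21); next start ≥ 21 → (21,24).
Selected 6 classes.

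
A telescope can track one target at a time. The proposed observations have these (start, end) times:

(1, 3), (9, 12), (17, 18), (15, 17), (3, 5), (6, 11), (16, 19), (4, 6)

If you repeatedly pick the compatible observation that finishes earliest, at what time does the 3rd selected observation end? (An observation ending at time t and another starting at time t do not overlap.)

Greedy by earliest finish: after sorting by end time, pick each interval compatible with the last pick.
Sorted by end: (1,3)  (3,5)  (4,6)  (6,11)  (9,12)  (15,17)  (17,18)  (16,19)
take (1,3); take (3,5); skip (4,6); take (6,11); skip (9,12); take (15,17); take (17,18); skip (16,19).
Selected: (1,3) (3,5) (6,11) (15,17) (17,18)

11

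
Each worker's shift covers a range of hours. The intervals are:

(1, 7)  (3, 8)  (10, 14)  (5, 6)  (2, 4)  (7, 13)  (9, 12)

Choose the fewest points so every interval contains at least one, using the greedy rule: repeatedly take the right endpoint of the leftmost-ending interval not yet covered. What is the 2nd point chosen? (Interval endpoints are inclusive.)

6

Sort by right endpoint; whenever an interval is uncovered, place a point at its right end.
By right end: [2,4]  [5,6]  [1,7]  [3,8]  [9,12]  [7,13]  [10,14]
[2,4] uncovered → point at 4; [5,6] uncovered → point at 6; [9,12] uncovered → point at 12.
Points: 4, 6, 12 (3 total).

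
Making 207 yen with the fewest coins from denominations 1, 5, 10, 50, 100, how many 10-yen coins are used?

0

207 − 2×100→7 − 1×5→2 − 2×1→0
Count of 10: 0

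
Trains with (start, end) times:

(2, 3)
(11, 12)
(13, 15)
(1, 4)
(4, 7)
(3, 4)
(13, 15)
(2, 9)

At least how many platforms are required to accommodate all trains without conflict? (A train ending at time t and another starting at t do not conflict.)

Count concurrent intervals with a sweep; the peak is the room count.
starts: [1, 2, 2, 3, 4, 11, 13, 13]
ends:   [3, 4, 4, 7, 9, 12, 15, 15]
s1→1 s2→2 s2→3  — peak 3.

3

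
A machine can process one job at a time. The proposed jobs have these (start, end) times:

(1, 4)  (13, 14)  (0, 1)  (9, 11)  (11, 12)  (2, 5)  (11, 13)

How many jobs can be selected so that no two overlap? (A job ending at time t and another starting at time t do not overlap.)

Greedy by earliest finish: after sorting by end time, pick each interval compatible with the last pick.
By end time: (0,1), (1,4), (2,5), (9,11), (11,12), (11,13), (13,14).
Pick (0,1); next start ≥ 1 → (1,4); next start ≥ 4 → (9,11); next start ≥ 11 → (11,12); next start ≥ 12 → (13,14).
Selected 5 jobs.

5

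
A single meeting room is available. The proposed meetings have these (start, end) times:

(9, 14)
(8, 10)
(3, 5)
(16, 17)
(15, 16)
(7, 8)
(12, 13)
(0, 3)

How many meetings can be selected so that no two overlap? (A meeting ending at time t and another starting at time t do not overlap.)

Order by finish time; keep every interval that doesn't clash with the previous kept one.
By end time: (0,3), (3,5), (7,8), (8,10), (12,13), (9,14), (15,16), (16,17).
Pick (0,3); next start ≥ 3 → (3,5); next start ≥ 5 → (7,8); next start ≥ 8 → (8,10); next start ≥ 10 → (12,13); next start ≥ 13 → (15,16); next start ≥ 16 → (16,17).
Selected 7 meetings.

7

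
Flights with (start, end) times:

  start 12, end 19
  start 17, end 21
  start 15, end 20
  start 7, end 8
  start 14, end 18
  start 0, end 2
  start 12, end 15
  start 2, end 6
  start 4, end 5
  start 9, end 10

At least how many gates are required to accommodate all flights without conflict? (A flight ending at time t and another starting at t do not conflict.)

4

Count concurrent intervals with a sweep; the peak is the room count.
starts: [0, 2, 4, 7, 9, 12, 12, 14, 15, 17]
ends:   [2, 5, 6, 8, 10, 15, 18, 19, 20, 21]
s0→1 e2→0 s2→1 s4→2 e5→1 e6→0 s7→1 e8→0 s9→1 e10→0 s12→1 s12→2 s14→3 e15→2 s15→3 s17→4  — peak 4.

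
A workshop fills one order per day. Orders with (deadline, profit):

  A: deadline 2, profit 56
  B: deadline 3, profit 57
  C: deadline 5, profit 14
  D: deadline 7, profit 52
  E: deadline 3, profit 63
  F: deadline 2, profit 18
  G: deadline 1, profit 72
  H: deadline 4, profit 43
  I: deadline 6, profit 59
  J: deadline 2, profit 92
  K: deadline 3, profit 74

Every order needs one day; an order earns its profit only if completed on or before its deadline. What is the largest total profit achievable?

406

Take jobs in profit order; each goes to the latest open slot no later than its deadline.
Profit order: J=92 K=74 G=72 E=63 I=59 B=57 A=56 D=52 H=43 F=18 C=14
Assign: J→slot 2, K→slot 3, G→slot 1, E skipped, I→slot 6, B skipped, A skipped, D→slot 7, H→slot 4, F skipped, C→slot 5.
Slots: [1:G] [2:J] [3:K] [4:H] [5:C] [6:I] [7:D]
Profit = 72 + 92 + 74 + 43 + 14 + 59 + 52 = 406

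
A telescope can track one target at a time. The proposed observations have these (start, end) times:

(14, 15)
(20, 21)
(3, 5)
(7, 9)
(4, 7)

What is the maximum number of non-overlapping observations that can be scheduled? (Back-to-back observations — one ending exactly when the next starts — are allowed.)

Sorted by end: (3,5)  (4,7)  (7,9)  (14,15)  (20,21)
take (3,5); take (7,9); take (14,15); take (20,21).
Selected 4 observations.

4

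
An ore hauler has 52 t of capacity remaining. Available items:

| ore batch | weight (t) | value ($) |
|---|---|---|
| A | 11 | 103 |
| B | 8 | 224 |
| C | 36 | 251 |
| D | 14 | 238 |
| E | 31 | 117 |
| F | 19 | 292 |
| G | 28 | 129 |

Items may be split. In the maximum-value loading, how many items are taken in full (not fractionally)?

Ratios (sorted): B 28.00, D 17.00, F 15.37, A 9.36, C 6.97, G 4.61, E 3.77
take B (8 @ 224); take D (14 @ 238); take F (19 @ 292); take A (11 @ 103). Capacity used 52/52.
4 item(s) taken whole.

4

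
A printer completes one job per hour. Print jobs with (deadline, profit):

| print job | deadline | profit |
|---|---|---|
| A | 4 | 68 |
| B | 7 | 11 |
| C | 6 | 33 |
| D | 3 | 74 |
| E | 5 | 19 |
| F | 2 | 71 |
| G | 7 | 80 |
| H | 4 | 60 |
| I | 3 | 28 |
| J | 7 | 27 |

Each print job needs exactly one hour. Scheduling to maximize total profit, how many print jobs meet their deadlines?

7

Take jobs in profit order; each goes to the latest open slot no later than its deadline.
Profit order: G=80 D=74 F=71 A=68 H=60 C=33 I=28 J=27 E=19 B=11
Assign: G→slot 7, D→slot 3, F→slot 2, A→slot 4, H→slot 1, C→slot 6, I skipped, J→slot 5, E skipped, B skipped.
Slots: [1:H] [2:F] [3:D] [4:A] [5:J] [6:C] [7:G]
7 of 10 scheduled.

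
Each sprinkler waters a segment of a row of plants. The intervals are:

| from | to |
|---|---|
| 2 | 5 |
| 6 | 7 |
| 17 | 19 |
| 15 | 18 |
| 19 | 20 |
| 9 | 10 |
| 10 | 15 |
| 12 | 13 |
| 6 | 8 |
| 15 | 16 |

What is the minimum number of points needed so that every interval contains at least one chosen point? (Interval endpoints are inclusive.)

6

Sort by right endpoint; whenever an interval is uncovered, place a point at its right end.
Sorted: [2,5] [6,7] [6,8] [9,10] [12,13] [10,15] [15,16] [15,18] [17,19] [19,20]
{[2,5]} hit by 5; {[6,7],[6,8]} hit by 7; {[9,10]} hit by 10; {[12,13],[10,15]} hit by 13; {[15,16],[15,18]} hit by 16; {[17,19],[19,20]} hit by 19.
Points: 5, 7, 10, 13, 16, 19 (6 total).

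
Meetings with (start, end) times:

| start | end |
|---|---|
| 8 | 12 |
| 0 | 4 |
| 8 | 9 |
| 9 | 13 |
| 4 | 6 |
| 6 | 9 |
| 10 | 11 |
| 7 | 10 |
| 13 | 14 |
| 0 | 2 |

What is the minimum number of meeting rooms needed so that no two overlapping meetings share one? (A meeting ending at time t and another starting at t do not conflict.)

4

The answer is the maximum number of intervals overlapping at any instant.
starts: [0, 0, 4, 6, 7, 8, 8, 9, 10, 13]
ends:   [2, 4, 6, 9, 9, 10, 11, 12, 13, 14]
s0→1 s0→2 e2→1 e4→0 s4→1 e6→0 s6→1 s7→2 s8→3 s8→4  — peak 4.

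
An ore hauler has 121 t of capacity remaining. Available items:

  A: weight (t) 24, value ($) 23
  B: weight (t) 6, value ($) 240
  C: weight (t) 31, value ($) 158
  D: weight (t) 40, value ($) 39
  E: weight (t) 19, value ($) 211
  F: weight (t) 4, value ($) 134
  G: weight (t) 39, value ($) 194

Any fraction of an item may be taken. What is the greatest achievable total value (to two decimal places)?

958.45

Ratios (sorted): B 40.00, F 33.50, E 11.11, C 5.10, G 4.97, D 0.97, A 0.96
take B (6 @ 240); take F (4 @ 134); take E (19 @ 211); take C (31 @ 158); take G (39 @ 194); take 22/40 of D → 21.45. Capacity used 121/121.
Total value = 958.45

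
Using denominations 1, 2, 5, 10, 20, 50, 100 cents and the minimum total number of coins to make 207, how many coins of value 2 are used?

1

207 − 2×100→7 − 1×5→2 − 1×2→0
Count of 2: 1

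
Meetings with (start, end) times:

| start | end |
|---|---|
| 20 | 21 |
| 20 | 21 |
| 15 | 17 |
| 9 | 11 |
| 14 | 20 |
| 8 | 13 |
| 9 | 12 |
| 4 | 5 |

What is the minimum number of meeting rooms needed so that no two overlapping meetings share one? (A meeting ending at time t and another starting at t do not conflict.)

3

Count concurrent intervals with a sweep; the peak is the room count.
Events (time:±→running): 4:+→1 5:-→0 8:+→1 9:+→2 9:+→3 … peak 3.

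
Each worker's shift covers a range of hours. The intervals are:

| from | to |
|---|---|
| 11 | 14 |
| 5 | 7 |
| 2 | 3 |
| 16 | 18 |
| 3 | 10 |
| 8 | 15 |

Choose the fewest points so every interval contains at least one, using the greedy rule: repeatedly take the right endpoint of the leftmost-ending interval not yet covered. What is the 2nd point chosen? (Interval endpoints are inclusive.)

Sort by right endpoint; whenever an interval is uncovered, place a point at its right end.
Sorted: [2,3] [5,7] [3,10] [11,14] [8,15] [16,18]
{[2,3]} hit by 3; {[5,7],[3,10]} hit by 7; {[11,14],[8,15]} hit by 14; {[16,18]} hit by 18.
Points: 3, 7, 14, 18 (4 total).

7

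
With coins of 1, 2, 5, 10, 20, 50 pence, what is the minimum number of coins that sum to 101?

101 − 2×50→1 − 1×1→0
Total coins = 2 + 1 = 3

3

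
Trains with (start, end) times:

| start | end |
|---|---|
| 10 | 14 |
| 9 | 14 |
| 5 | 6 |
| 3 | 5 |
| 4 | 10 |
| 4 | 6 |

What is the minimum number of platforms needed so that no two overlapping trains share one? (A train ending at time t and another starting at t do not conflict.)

3

Count concurrent intervals with a sweep; the peak is the room count.
Events (time:±→running): 3:+→1 4:+→2 4:+→3 … peak 3.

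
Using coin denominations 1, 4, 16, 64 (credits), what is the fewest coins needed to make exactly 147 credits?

6

147 = 2×64 + 1×16 + 3×1
Total coins = 2 + 1 + 3 = 6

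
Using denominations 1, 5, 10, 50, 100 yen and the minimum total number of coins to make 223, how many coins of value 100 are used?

2

Greedy: take as many of the largest coin as possible, then repeat with the remainder.
223 − 2×100→23 − 2×10→3 − 3×1→0
Count of 100: 2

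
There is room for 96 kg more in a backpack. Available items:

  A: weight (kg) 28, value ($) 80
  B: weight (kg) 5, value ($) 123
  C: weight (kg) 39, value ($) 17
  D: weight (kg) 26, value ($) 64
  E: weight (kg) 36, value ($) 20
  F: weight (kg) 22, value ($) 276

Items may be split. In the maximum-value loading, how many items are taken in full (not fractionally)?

4

Ratios (sorted): B 24.60, F 12.55, A 2.86, D 2.46, E 0.56, C 0.44
take B (5 @ 123); take F (22 @ 276); take A (28 @ 80); take D (26 @ 64); take 15/36 of E → 8.33. Capacity used 96/96.
4 item(s) taken whole; one partial (take 15/36 of E).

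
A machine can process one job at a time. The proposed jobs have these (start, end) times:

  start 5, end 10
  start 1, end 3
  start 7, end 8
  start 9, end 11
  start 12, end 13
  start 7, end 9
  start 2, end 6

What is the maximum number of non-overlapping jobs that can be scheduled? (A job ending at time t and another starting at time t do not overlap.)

4

Sorted by end: (1,3)  (2,6)  (7,8)  (7,9)  (5,10)  (9,11)  (12,13)
take (1,3); skip (2,6); take (7,8); skip (7,9); take (9,11); take (12,13).
Selected 4 jobs.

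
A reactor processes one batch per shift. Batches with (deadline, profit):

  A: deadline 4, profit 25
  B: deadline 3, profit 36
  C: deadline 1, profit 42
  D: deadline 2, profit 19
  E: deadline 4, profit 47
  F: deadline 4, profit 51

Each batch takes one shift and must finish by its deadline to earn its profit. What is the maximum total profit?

176

By profit: F(d4,51), E(d4,47), C(d1,42), B(d3,36), A(d4,25), D(d2,19)
F→slot 4; E→slot 3; C→slot 1; B→slot 2; A skipped; D skipped.
Profit = 42 + 36 + 47 + 51 = 176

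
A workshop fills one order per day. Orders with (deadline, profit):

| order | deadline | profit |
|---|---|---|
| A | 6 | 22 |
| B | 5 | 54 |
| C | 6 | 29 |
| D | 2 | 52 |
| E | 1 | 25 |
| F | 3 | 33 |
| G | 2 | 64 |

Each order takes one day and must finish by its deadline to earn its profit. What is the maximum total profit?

254

Take jobs in profit order; each goes to the latest open slot no later than its deadline.
Profit order: G=64 B=54 D=52 F=33 C=29 E=25 A=22
Assign: G→slot 2, B→slot 5, D→slot 1, F→slot 3, C→slot 6, E skipped, A→slot 4.
Slots: [1:D] [2:G] [3:F] [4:A] [5:B] [6:C]
Profit = 52 + 64 + 33 + 22 + 54 + 29 = 254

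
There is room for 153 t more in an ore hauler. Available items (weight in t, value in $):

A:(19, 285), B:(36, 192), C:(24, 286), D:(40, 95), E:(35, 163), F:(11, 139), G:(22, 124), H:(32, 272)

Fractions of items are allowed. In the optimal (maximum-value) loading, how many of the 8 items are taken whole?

6

Sort by value per unit weight and fill in that order.
Order: A (285/19=15.00) > F (139/11=12.64) > C (286/24=11.92) > H (272/32=8.50) > G (124/22=5.64) > B (192/36=5.33) > E (163/35=4.66) > D (95/40=2.38)
Fill: take A (19 @ 285) → take F (11 @ 139) → take C (24 @ 286) → take H (32 @ 272) → take G (22 @ 124) → take B (36 @ 192) → take 9/35 of E → 41.91; 153/153 used.
6 item(s) taken whole; one partial (take 9/35 of E).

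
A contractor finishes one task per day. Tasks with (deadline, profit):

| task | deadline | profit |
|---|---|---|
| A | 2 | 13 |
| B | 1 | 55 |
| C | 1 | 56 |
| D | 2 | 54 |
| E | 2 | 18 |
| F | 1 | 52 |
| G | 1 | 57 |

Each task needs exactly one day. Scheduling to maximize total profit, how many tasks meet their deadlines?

2

Sort by profit descending; place each in the latest free slot ≤ its deadline.
Profit order: G=57 C=56 B=55 D=54 F=52 E=18 A=13
Assign: G→slot 1, C skipped, B skipped, D→slot 2, F skipped, E skipped, A skipped.
Slots: [1:G] [2:D]
2 of 7 scheduled.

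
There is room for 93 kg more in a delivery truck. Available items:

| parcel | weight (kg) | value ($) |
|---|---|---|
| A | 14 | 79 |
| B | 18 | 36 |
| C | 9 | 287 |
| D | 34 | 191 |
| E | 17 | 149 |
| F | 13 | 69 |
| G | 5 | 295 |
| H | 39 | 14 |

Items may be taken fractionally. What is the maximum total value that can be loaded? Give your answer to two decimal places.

Ratios (sorted): G 59.00, C 31.89, E 8.76, A 5.64, D 5.62, F 5.31, B 2.00, H 0.36
take G (5 @ 295); take C (9 @ 287); take E (17 @ 149); take A (14 @ 79); take D (34 @ 191); take F (13 @ 69); take 1/18 of B → 2.00. Capacity used 93/93.
Total value = 1072.00

1072.00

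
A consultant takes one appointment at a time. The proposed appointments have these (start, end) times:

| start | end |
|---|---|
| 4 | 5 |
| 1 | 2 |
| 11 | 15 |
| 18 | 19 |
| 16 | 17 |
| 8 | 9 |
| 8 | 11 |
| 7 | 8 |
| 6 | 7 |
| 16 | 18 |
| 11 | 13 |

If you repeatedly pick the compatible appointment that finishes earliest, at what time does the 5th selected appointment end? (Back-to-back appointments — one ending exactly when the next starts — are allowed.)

Greedy by earliest finish: after sorting by end time, pick each interval compatible with the last pick.
By end time: (1,2), (4,5), (6,7), (7,8), (8,9), (8,11), (11,13), (11,15), (16,17), (16,18), (18,19).
Pick (1,2); next start ≥ 2 → (4,5); next start ≥ 5 → (6,7); next start ≥ 7 → (7,8); next start ≥ 8 → (8,9); next start ≥ 9 → (11,13); next start ≥ 13 → (16,17); next start ≥ 17 → (18,19).
Selected: (1,2) (4,5) (6,7) (7,8) (8,9) (11,13) (16,17) (18,19)

9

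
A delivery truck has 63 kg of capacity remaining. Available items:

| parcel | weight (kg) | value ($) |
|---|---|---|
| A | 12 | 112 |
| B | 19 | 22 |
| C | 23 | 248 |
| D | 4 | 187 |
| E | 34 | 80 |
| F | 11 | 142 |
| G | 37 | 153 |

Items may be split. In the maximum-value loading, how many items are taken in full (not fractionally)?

Greedy by value/weight ratio, highest first.
Ratios (sorted): D 46.75, F 12.91, C 10.78, A 9.33, G 4.14, E 2.35, B 1.16
take D (4 @ 187); take F (11 @ 142); take C (23 @ 248); take A (12 @ 112); take 13/37 of G → 53.76. Capacity used 63/63.
4 item(s) taken whole; one partial (take 13/37 of G).

4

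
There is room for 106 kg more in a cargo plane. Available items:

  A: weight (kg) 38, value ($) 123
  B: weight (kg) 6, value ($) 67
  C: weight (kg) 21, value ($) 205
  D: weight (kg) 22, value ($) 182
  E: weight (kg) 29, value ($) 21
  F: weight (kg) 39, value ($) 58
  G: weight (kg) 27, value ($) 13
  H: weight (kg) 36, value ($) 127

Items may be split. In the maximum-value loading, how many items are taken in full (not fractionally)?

Greedy by value/weight ratio, highest first.
Order: B (67/6=11.17) > C (205/21=9.76) > D (182/22=8.27) > H (127/36=3.53) > A (123/38=3.24) > F (58/39=1.49) > E (21/29=0.72) > G (13/27=0.48)
Fill: take B (6 @ 67) → take C (21 @ 205) → take D (22 @ 182) → take H (36 @ 127) → take 21/38 of A → 67.97; 106/106 used.
4 item(s) taken whole; one partial (take 21/38 of A).

4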